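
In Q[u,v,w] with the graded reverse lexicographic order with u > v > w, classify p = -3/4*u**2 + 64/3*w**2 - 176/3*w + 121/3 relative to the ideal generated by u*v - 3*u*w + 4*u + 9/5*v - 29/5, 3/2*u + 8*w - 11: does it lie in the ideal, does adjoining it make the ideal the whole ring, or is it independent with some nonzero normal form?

-3/4*u**2 + 64/3*w**2 - 176/3*w + 121/3 lies in I (it reduces to 0).

First compute the reduced Gröbner basis of I by Buchberger's algorithm.
f_1 = u*v - 3*u*w + 4*u + 9/5*v - 29/5, LT = u*v.
f_2 = 3/2*u + 8*w - 11, LT = u.

S(f_1,f_2): lcm = u*v. S = -3*u*w - 16/3*v*w + 4*u + 137/15*v - 29/5.
  leading term u*w: subtract (-2*w)·f_2 from -3*u*w - 16/3*v*w + 4*u + 137/15*v - 29/5 → -16/3*v*w + 16*w**2 + 4*u + 137/15*v - 22*w - 29/5
  leading term v*w: no divisor's leading term divides it; move -16/3*v*w to the remainder.
  leading term w**2: no divisor's leading term divides it; move 16*w**2 to the remainder.
  leading term u: subtract (8/3)·f_2 from 4*u + 137/15*v - 22*w - 29/5 → 137/15*v - 130/3*w + 353/15
  leading term v: no divisor's leading term divides it; move 137/15*v to the remainder.
  leading term w: no divisor's leading term divides it; move -130/3*w to the remainder.
  leading term 1: no divisor's leading term divides it; move 353/15 to the remainder.
  remainder -16/3*v*w + 16*w**2 + 137/15*v - 130/3*w + 353/15 ≠ 0; add h_3 = -16/3*v*w + 16*w**2 + 137/15*v - 130/3*w + 353/15 to the basis.

The other S-polynomials (S(f_1,h_3), S(f_2,h_3)) all reduce to 0 modulo the current basis, so we have a Gröbner basis.
Inter-reduce: drop elements whose leading term is divisible by another's, tail-reduce, and make monic.
Reduced Gröbner basis: {v*w - 3*w**2 - 137/80*v + 65/8*w - 353/80, u + 16/3*w - 22/3}.
Label its elements g_1 = v*w - 3*w**2 - 137/80*v + 65/8*w - 353/80, g_2 = u + 16/3*w - 22/3.

Reduce p = -3/4*u**2 + 64/3*w**2 - 176/3*w + 121/3 modulo G:
  leading term u**2: subtract (-3/4*u)·g_2 from -3/4*u**2 + 64/3*w**2 - 176/3*w + 121/3 → 4*u*w + 64/3*w**2 - 11/2*u - 176/3*w + 121/3
  leading term u*w: subtract (4*w)·g_2 from 4*u*w + 64/3*w**2 - 11/2*u - 176/3*w + 121/3 → -11/2*u - 88/3*w + 121/3
  leading term u: subtract (-11/2)·g_2 from -11/2*u - 88/3*w + 121/3 → 0
  normal form = 0.
Since the normal form is 0, p ∈ I.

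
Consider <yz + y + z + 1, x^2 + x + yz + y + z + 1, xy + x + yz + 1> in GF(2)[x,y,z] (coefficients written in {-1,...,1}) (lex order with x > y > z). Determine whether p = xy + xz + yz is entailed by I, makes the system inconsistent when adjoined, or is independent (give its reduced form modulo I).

Adjoining xy + xz + yz makes the ideal the whole ring: the system is inconsistent.

First compute the reduced Gröbner basis of I by Buchberger's algorithm.
f_1 = yz + y + z + 1, LT = yz.
f_2 = x^2 + x + yz + y + z + 1, LT = x^2.
f_3 = xy + x + yz + 1, LT = xy.

S(f_1,f_3): lcm = xyz. S = xy + x + yz^2 + z.
  leading term xy: subtract (1)·f_3 from xy + x + yz^2 + z → yz^2 + yz + z + 1
  leading term yz^2: subtract (z)·f_1 from yz^2 + yz + z + 1 → z^2 + 1
  leading term z^2: no divisor's leading term divides it; move z^2 to the remainder.
  leading term 1: no divisor's leading term divides it; move 1 to the remainder.
  remainder z^2 + 1 ≠ 0; add h_4 = z^2 + 1 to the basis.

S(f_2,f_3): lcm = x^2y. S = x^2 + xyz + xy + x + y^2z + y^2 + yz + y.
  leading term x^2: subtract (1)·f_2 from x^2 + xyz + xy + x + y^2z + y^2 + yz + y → xyz + xy + y^2z + y^2 + z + 1
  leading term xyz: subtract (x)·f_1 from xyz + xy + y^2z + y^2 + z + 1 → xz + x + y^2z + y^2 + z + 1
  leading term xz: no divisor's leading term divides it; move xz to the remainder.
  leading term x: no divisor's leading term divides it; move x to the remainder.
  leading term y^2z: subtract (y)·f_1 from y^2z + y^2 + z + 1 → yz + y + z + 1
  leading term yz: subtract (1)·f_1 from yz + y + z + 1 → 0
  remainder xz + x ≠ 0; add h_5 = xz + x to the basis.

The other S-polynomials (S(f_1,f_2), S(f_1,h_4), S(f_2,h_4), S(f_3,h_4), S(f_1,h_5), S(f_2,h_5), S(f_3,h_5), S(h_4,h_5)) all reduce to 0 modulo the current basis, so we have a Gröbner basis.
Inter-reduce: drop elements whose leading term is divisible by another's, tail-reduce, and make monic.
Reduced Gröbner basis: {x^2 + x, xy + x + y + z, xz + x, yz + y + z + 1, z^2 + 1}.
Label its elements g_1 = x^2 + x, g_2 = xy + x + y + z, g_3 = xz + x, g_4 = yz + y + z + 1, g_5 = z^2 + 1.

Reduce p = xy + xz + yz modulo G:
  leading term xy: subtract (1)·g_2 from xy + xz + yz → xz + x + yz + y + z
  leading term xz: subtract (1)·g_3 from xz + x + yz + y + z → yz + y + z
  leading term yz: subtract (1)·g_4 from yz + y + z → 1
  leading term 1: no divisor's leading term divides it; move 1 to the remainder.
  normal form = 1.
The normal form is nonzero, so p ∉ I. Since p minus its normal form lies in I, I + (p) = I + (r) where r = 1; decide whether this ideal is the whole ring.
Here r = 1 is a nonzero constant, hence a unit: 1 ∈ I + (p), the Gröbner basis of I + (p) is {1}, and the enlarged system has no common solution — adjoining p is inconsistent.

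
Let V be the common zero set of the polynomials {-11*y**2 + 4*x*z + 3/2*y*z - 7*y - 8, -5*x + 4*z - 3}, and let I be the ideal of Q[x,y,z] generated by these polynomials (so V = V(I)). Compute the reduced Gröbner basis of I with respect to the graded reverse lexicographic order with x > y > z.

f_1 = -11*y**2 + 4*x*z + 3/2*y*z - 7*y - 8, LT = y**2.
f_2 = -5*x + 4*z - 3, LT = x.

S(f_1,f_2): leading monomials are coprime, so the S-polynomial reduces to 0 (Buchberger's first criterion).
Every S-polynomial of the final basis reduces to 0, so we have a Gröbner basis.

G = {y**2 - 3/22*y*z - 16/55*z**2 + 7/11*y + 12/55*z + 8/11, x - 4/5*z + 3/5}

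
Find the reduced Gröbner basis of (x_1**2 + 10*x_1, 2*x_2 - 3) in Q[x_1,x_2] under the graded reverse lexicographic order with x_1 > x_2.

f_1 = x_1**2 + 10*x_1, LT = x_1**2.
f_2 = 2*x_2 - 3, LT = x_2.

The S-polynomials (S(f_1,f_2)) all reduce to 0 modulo the current basis, so we have a Gröbner basis.

G = {x_1**2 + 10*x_1, x_2 - 3/2}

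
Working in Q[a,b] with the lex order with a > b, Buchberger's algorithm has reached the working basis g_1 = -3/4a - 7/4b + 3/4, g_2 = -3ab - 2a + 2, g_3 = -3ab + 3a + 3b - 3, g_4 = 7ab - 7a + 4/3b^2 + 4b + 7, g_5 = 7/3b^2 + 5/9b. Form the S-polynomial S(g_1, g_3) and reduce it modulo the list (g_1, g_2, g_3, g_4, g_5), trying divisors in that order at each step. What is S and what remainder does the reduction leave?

lcm(LM(g_1), LM(g_3)) = ab.
S = (lcm/LT(g_1))·g_1 − (lcm/LT(g_3))·g_3 = a + 7/3b^2 - 1.
Reduce S modulo (g_1, g_2, g_3, g_4, g_5) in that order:
  leading term a: subtract (-4/3)·g_1 from a + 7/3b^2 - 1 → 7/3b^2 - 7/3b
  leading term b^2: subtract (1)·g_5 from 7/3b^2 - 7/3b → -26/9b
  leading term b: no divisor's leading term divides it; move -26/9b to the remainder.
The remainder -26/9b is nonzero, so it would be added as the next basis element.
An S-polynomial is built so that the two leading terms cancel; whether anything survives reduction is exactly the Gröbner-basis criterion.

S(g_1, g_3) = a + 7/3b^2 - 1; remainder on division = -26/9b.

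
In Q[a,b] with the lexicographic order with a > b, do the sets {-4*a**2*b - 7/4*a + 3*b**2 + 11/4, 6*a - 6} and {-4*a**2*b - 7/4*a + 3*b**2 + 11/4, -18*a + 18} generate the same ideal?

Equality of ideals is decidable: compute both reduced Gröbner bases (unique for the ordering) and check whether they agree.
Buchberger on the first generating set:
f_1 = -4*a**2*b - 7/4*a + 3*b**2 + 11/4, LT = a**2*b.
f_2 = 6*a - 6, LT = a.

S(f_1,f_2): lcm = a**2*b. S = a*b + 7/16*a - 3/4*b**2 - 11/16.
  leading term a*b: subtract (1/6*b)·f_2 from a*b + 7/16*a - 3/4*b**2 - 11/16 → 7/16*a - 3/4*b**2 + b - 11/16
  leading term a: subtract (7/96)·f_2 from 7/16*a - 3/4*b**2 + b - 11/16 → -3/4*b**2 + b - 1/4
  leading term b**2: no divisor's leading term divides it; move -3/4*b**2 to the remainder.
  leading term b: no divisor's leading term divides it; move b to the remainder.
  leading term 1: no divisor's leading term divides it; move -1/4 to the remainder.
  remainder -3/4*b**2 + b - 1/4 ≠ 0; add g_3 = -3/4*b**2 + b - 1/4 to the basis.

The other S-polynomials (S(f_1,g_3), S(f_2,g_3)) all reduce to 0 modulo the current basis, so we have a Gröbner basis.
Inter-reduce: drop elements whose leading term is divisible by another's, tail-reduce, and make monic.
Reduced Gröbner basis: {a - 1, b**2 - 4/3*b + 1/3}.

Buchberger on the second generating set:
h_1 = -4*a**2*b - 7/4*a + 3*b**2 + 11/4, LT = a**2*b.
h_2 = -18*a + 18, LT = a.

S(h_1,h_2): lcm = a**2*b. S = a*b + 7/16*a - 3/4*b**2 - 11/16.
  leading term a*b: subtract (-1/18*b)·h_2 from a*b + 7/16*a - 3/4*b**2 - 11/16 → 7/16*a - 3/4*b**2 + b - 11/16
  leading term a: subtract (-7/288)·h_2 from 7/16*a - 3/4*b**2 + b - 11/16 → -3/4*b**2 + b - 1/4
  leading term b**2: no divisor's leading term divides it; move -3/4*b**2 to the remainder.
  leading term b: no divisor's leading term divides it; move b to the remainder.
  leading term 1: no divisor's leading term divides it; move -1/4 to the remainder.
  remainder -3/4*b**2 + b - 1/4 ≠ 0; add k_3 = -3/4*b**2 + b - 1/4 to the basis.

The other S-polynomials (S(h_1,k_3), S(h_2,k_3)) all reduce to 0 modulo the current basis, so we have a Gröbner basis.
Inter-reduce: drop elements whose leading term is divisible by another's, tail-reduce, and make monic.
Reduced Gröbner basis: {a - 1, b**2 - 4/3*b + 1/3}.

These coincide, so the ideals are equal.
The choice of monomial ordering does not affect the verdict — as long as both bases are computed under the same ordering, their equality decides ideal equality.

Yes, the ideals are equal.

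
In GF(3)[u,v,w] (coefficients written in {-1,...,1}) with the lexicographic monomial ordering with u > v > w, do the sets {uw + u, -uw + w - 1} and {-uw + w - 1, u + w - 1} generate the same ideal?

Yes, the ideals are equal.

Equality of ideals is decidable: compute both reduced Gröbner bases (unique for the ordering) and check whether they agree.
Buchberger on the first generating set:
f_1 = uw + u, LT = uw.
f_2 = -uw + w - 1, LT = uw.

S(f_1,f_2): lcm = uw. S = u + w - 1.
  leading term u: no divisor's leading term divides it; move u to the remainder.
  leading term w: no divisor's leading term divides it; move w to the remainder.
  leading term 1: no divisor's leading term divides it; move -1 to the remainder.
  remainder u + w - 1 ≠ 0; add g_3 = u + w - 1 to the basis.

S(f_1,g_3): lcm = uw. S = u - w^2 + w.
  leading term u: subtract (1)·g_3 from u - w^2 + w → -w^2 + 1
  leading term w^2: no divisor's leading term divides it; move -w^2 to the remainder.
  leading term 1: no divisor's leading term divides it; move 1 to the remainder.
  remainder -w^2 + 1 ≠ 0; add g_4 = -w^2 + 1 to the basis.

The other S-polynomials (S(f_2,g_3), S(f_1,g_4), S(f_2,g_4), S(g_3,g_4)) all reduce to 0 modulo the current basis, so we have a Gröbner basis.
Inter-reduce: drop elements whose leading term is divisible by another's, tail-reduce, and make monic.
Reduced Gröbner basis: {u + w - 1, w^2 - 1}.

Buchberger on the second generating set:
h_1 = -uw + w - 1, LT = uw.
h_2 = u + w - 1, LT = u.

S(h_1,h_2): lcm = uw. S = -w^2 + 1.
  leading term w^2: no divisor's leading term divides it; move -w^2 to the remainder.
  leading term 1: no divisor's leading term divides it; move 1 to the remainder.
  remainder -w^2 + 1 ≠ 0; add k_3 = -w^2 + 1 to the basis.

The other S-polynomials (S(h_1,k_3), S(h_2,k_3)) all reduce to 0 modulo the current basis, so we have a Gröbner basis.
Inter-reduce: drop elements whose leading term is divisible by another's, tail-reduce, and make monic.
Reduced Gröbner basis: {u + w - 1, w^2 - 1}.

Same reduced basis, so the two generating sets span the same ideal.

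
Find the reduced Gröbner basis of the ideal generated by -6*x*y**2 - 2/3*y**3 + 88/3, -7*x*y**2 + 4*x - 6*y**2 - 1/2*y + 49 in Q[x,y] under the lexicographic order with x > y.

Buchberger's algorithm terminates because the ascending chain of leading-term ideals stabilizes.

f_1 = -6*x*y**2 - 2/3*y**3 + 88/3, LT = x*y**2.
f_2 = -7*x*y**2 + 4*x - 6*y**2 - 1/2*y + 49, LT = x*y**2.

S(f_1,f_2): lcm = x*y**2. S = 4/7*x + 1/9*y**3 - 6/7*y**2 - 1/14*y + 19/9.
  leading term x: no divisor's leading term divides it; move 4/7*x to the remainder.
  leading term y**3: no divisor's leading term divides it; move 1/9*y**3 to the remainder.
  leading term y**2: no divisor's leading term divides it; move -6/7*y**2 to the remainder.
  leading term y: no divisor's leading term divides it; move -1/14*y to the remainder.
  leading term 1: no divisor's leading term divides it; move 19/9 to the remainder.
  remainder 4/7*x + 1/9*y**3 - 6/7*y**2 - 1/14*y + 19/9 ≠ 0; add g_3 = 4/7*x + 1/9*y**3 - 6/7*y**2 - 1/14*y + 19/9 to the basis.

S(f_1,g_3): lcm = x*y**2. S = -7/36*y**5 + 3/2*y**4 + 17/72*y**3 - 133/36*y**2 - 44/9.
  leading term y**5: no divisor's leading term divides it; move -7/36*y**5 to the remainder.
  leading term y**4: no divisor's leading term divides it; move 3/2*y**4 to the remainder.
  leading term y**3: no divisor's leading term divides it; move 17/72*y**3 to the remainder.
  leading term y**2: no divisor's leading term divides it; move -133/36*y**2 to the remainder.
  leading term 1: no divisor's leading term divides it; move -44/9 to the remainder.
  remainder -7/36*y**5 + 3/2*y**4 + 17/72*y**3 - 133/36*y**2 - 44/9 ≠ 0; add g_4 = -7/36*y**5 + 3/2*y**4 + 17/72*y**3 - 133/36*y**2 - 44/9 to the basis.

The other S-polynomials (S(f_2,g_3), S(f_1,g_4), S(f_2,g_4), S(g_3,g_4)) all reduce to 0 modulo the current basis, so we have a Gröbner basis.
Inter-reduce: drop elements whose leading term is divisible by another's, tail-reduce, and make monic.

G = {x + 7/36*y**3 - 3/2*y**2 - 1/8*y + 133/36, y**5 - 54/7*y**4 - 17/14*y**3 + 19*y**2 + 176/7}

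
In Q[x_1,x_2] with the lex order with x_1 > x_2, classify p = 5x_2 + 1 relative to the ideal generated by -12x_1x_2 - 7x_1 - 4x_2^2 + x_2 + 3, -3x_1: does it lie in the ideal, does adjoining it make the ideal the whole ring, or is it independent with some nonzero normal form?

Adjoining 5x_2 + 1 makes the ideal the whole ring: the system is inconsistent.

First compute the reduced Gröbner basis of I by Buchberger's algorithm.
f_1 = -12x_1x_2 - 7x_1 - 4x_2^2 + x_2 + 3, LT = x_1x_2.
f_2 = -3x_1, LT = x_1.

S(f_1,f_2): lcm = x_1x_2. S = 7/12x_1 + 1/3x_2^2 - 1/12x_2 - 1/4.
  leading term x_1: subtract (-7/36)·f_2 from 7/12x_1 + 1/3x_2^2 - 1/12x_2 - 1/4 → 1/3x_2^2 - 1/12x_2 - 1/4
  leading term x_2^2: no divisor's leading term divides it; move 1/3x_2^2 to the remainder.
  leading term x_2: no divisor's leading term divides it; move -1/12x_2 to the remainder.
  leading term 1: no divisor's leading term divides it; move -1/4 to the remainder.
  remainder 1/3x_2^2 - 1/12x_2 - 1/4 ≠ 0; add h_3 = 1/3x_2^2 - 1/12x_2 - 1/4 to the basis.

The other S-polynomials (S(f_1,h_3), S(f_2,h_3)) all reduce to 0 modulo the current basis, so we have a Gröbner basis.
Inter-reduce: drop elements whose leading term is divisible by another's, tail-reduce, and make monic.
Reduced Gröbner basis: {x_1, x_2^2 - 1/4x_2 - 3/4}.
Label its elements g_1 = x_1, g_2 = x_2^2 - 1/4x_2 - 3/4.

Reduce p = 5x_2 + 1 modulo G:
  leading term x_2: no divisor's leading term divides it; move 5x_2 to the remainder.
  leading term 1: no divisor's leading term divides it; move 1 to the remainder.
  normal form = 5x_2 + 1.
The normal form is nonzero, so p ∉ I. Since p minus its normal form lies in I, I + (p) = I + (r) where r = 5x_2 + 1; decide whether this ideal is the whole ring.
Run Buchberger on G together with r (pairs among the g_i already reduce to 0 since G is a Gröbner basis):
g_1 = x_1, LT = x_1.
g_2 = x_2^2 - 1/4x_2 - 3/4, LT = x_2^2.
r = 5x_2 + 1, LT = x_2.

S(g_2,r): lcm = x_2^2. S = -9/20x_2 - 3/4.
  leading term x_2: subtract (-9/100)·r from -9/20x_2 - 3/4 → -33/50
  leading term 1: no divisor's leading term divides it; move -33/50 to the remainder.
  remainder -33/50 ≠ 0; add m_4 = -33/50 to the basis.

The other S-polynomials (S(g_1,g_2), S(g_1,r), S(g_1,m_4), S(g_2,m_4), S(r,m_4)) all reduce to 0 modulo the current basis, so we have a Gröbner basis.
Inter-reduce: drop elements whose leading term is divisible by another's, tail-reduce, and make monic.
Reduced Gröbner basis: {1}.
The reduced Gröbner basis of I + (p) is {1}: the ideal is the whole ring, so the enlarged system has no common solution — adjoining p is inconsistent.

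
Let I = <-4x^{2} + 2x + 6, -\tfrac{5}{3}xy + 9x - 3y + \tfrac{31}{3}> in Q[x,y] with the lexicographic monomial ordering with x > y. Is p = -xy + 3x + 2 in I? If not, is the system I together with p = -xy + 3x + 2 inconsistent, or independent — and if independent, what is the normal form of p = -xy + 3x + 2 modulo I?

-xy + 3x + 2 lies in I (it reduces to 0).

First compute the reduced Gröbner basis of I by Buchberger's algorithm.
f_1 = -4x^{2} + 2x + 6, LT = x^{2}.
f_2 = -\tfrac{5}{3}xy + 9x - 3y + \tfrac{31}{3}, LT = xy.

S(f_1,f_2): lcm = x^{2}y. S = \tfrac{27}{5}x^{2} - \tfrac{23}{10}xy + \tfrac{31}{5}x - \tfrac{3}{2}y.
  leading term x^{2}: subtract (-\tfrac{27}{20})·f_1 from \tfrac{27}{5}x^{2} - \tfrac{23}{10}xy + \tfrac{31}{5}x - \tfrac{3}{2}y → -\tfrac{23}{10}xy + \tfrac{89}{10}x - \tfrac{3}{2}y + \tfrac{81}{10}
  leading term xy: subtract (\tfrac{69}{50})·f_2 from -\tfrac{23}{10}xy + \tfrac{89}{10}x - \tfrac{3}{2}y + \tfrac{81}{10} → -\tfrac{88}{25}x + \tfrac{66}{25}y - \tfrac{154}{25}
  leading term x: no divisor's leading term divides it; move -\tfrac{88}{25}x to the remainder.
  leading term y: no divisor's leading term divides it; move \tfrac{66}{25}y to the remainder.
  leading term 1: no divisor's leading term divides it; move -\tfrac{154}{25} to the remainder.
  remainder -\tfrac{88}{25}x + \tfrac{66}{25}y - \tfrac{154}{25} ≠ 0; add h_3 = -\tfrac{88}{25}x + \tfrac{66}{25}y - \tfrac{154}{25} to the basis.

S(f_1,h_3): lcm = x^{2}. S = \tfrac{3}{4}xy - \tfrac{9}{4}x - \tfrac{3}{2}.
  leading term xy: subtract (-\tfrac{9}{20})·f_2 from \tfrac{3}{4}xy - \tfrac{9}{4}x - \tfrac{3}{2} → \tfrac{9}{5}x - \tfrac{27}{20}y + \tfrac{63}{20}
  leading term x: subtract (-\tfrac{45}{88})·h_3 from \tfrac{9}{5}x - \tfrac{27}{20}y + \tfrac{63}{20} → 0
  remainder 0.

S(f_2,h_3): lcm = xy. S = -\tfrac{27}{5}x + \tfrac{3}{4}y^{2} + \tfrac{1}{20}y - \tfrac{31}{5}.
  leading term x: subtract (\tfrac{135}{88})·h_3 from -\tfrac{27}{5}x + \tfrac{3}{4}y^{2} + \tfrac{1}{20}y - \tfrac{31}{5} → \tfrac{3}{4}y^{2} - 4y + \tfrac{13}{4}
  leading term y^{2}: no divisor's leading term divides it; move \tfrac{3}{4}y^{2} to the remainder.
  leading term y: no divisor's leading term divides it; move -4y to the remainder.
  leading term 1: no divisor's leading term divides it; move \tfrac{13}{4} to the remainder.
  remainder \tfrac{3}{4}y^{2} - 4y + \tfrac{13}{4} ≠ 0; add h_4 = \tfrac{3}{4}y^{2} - 4y + \tfrac{13}{4} to the basis.

S(f_1,h_4): leading monomials are coprime, so the S-polynomial reduces to 0 (Buchberger's first criterion).
S(f_2,h_4): lcm = xy^{2}. S = -\tfrac{1}{15}xy - \tfrac{13}{3}x + \tfrac{9}{5}y^{2} - \tfrac{31}{5}y.
  leading term xy: subtract (\tfrac{1}{25})·f_2 from -\tfrac{1}{15}xy - \tfrac{13}{3}x + \tfrac{9}{5}y^{2} - \tfrac{31}{5}y → -\tfrac{352}{75}x + \tfrac{9}{5}y^{2} - \tfrac{152}{25}y - \tfrac{31}{75}
  leading term x: subtract (\tfrac{4}{3})·h_3 from -\tfrac{352}{75}x + \tfrac{9}{5}y^{2} - \tfrac{152}{25}y - \tfrac{31}{75} → \tfrac{9}{5}y^{2} - \tfrac{48}{5}y + \tfrac{39}{5}
  leading term y^{2}: subtract (\tfrac{12}{5})·h_4 from \tfrac{9}{5}y^{2} - \tfrac{48}{5}y + \tfrac{39}{5} → 0
  remainder 0.

S(h_3,h_4): leading monomials are coprime, so the S-polynomial reduces to 0 (Buchberger's first criterion).
Every S-polynomial of the final basis reduces to 0, so we have a Gröbner basis.
Inter-reduce: drop elements whose leading term is divisible by another's, tail-reduce, and make monic.
Reduced Gröbner basis: {x - \tfrac{3}{4}y + \tfrac{7}{4}, y^{2} - \tfrac{16}{3}y + \tfrac{13}{3}}.
Label its elements g_1 = x - \tfrac{3}{4}y + \tfrac{7}{4}, g_2 = y^{2} - \tfrac{16}{3}y + \tfrac{13}{3}.

Reduce p = -xy + 3x + 2 modulo G:
  leading term xy: subtract (-y)·g_1 from -xy + 3x + 2 → 3x - \tfrac{3}{4}y^{2} + \tfrac{7}{4}y + 2
  leading term x: subtract (3)·g_1 from 3x - \tfrac{3}{4}y^{2} + \tfrac{7}{4}y + 2 → -\tfrac{3}{4}y^{2} + 4y - \tfrac{13}{4}
  leading term y^{2}: subtract (-\tfrac{3}{4})·g_2 from -\tfrac{3}{4}y^{2} + 4y - \tfrac{13}{4} → 0
  normal form = 0.
Since the normal form is 0, p ∈ I.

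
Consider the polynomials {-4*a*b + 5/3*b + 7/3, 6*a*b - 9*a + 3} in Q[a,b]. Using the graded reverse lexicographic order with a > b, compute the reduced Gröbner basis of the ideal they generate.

G = {b**2 + 11/10*b - 21/10, a - 5/18*b - 13/18}

f_1 = -4*a*b + 5/3*b + 7/3, LT = a*b.
f_2 = 6*a*b - 9*a + 3, LT = a*b.

S(f_1,f_2): lcm = a*b. S = 3/2*a - 5/12*b - 13/12.
  leading term a: no divisor's leading term divides it; move 3/2*a to the remainder.
  leading term b: no divisor's leading term divides it; move -5/12*b to the remainder.
  leading term 1: no divisor's leading term divides it; move -13/12 to the remainder.
  remainder 3/2*a - 5/12*b - 13/12 ≠ 0; add g_3 = 3/2*a - 5/12*b - 13/12 to the basis.

S(f_1,g_3): lcm = a*b. S = 5/18*b**2 + 11/36*b - 7/12.
  leading term b**2: no divisor's leading term divides it; move 5/18*b**2 to the remainder.
  leading term b: no divisor's leading term divides it; move 11/36*b to the remainder.
  leading term 1: no divisor's leading term divides it; move -7/12 to the remainder.
  remainder 5/18*b**2 + 11/36*b - 7/12 ≠ 0; add g_4 = 5/18*b**2 + 11/36*b - 7/12 to the basis.

The other S-polynomials (S(f_2,g_3), S(f_1,g_4), S(f_2,g_4), S(g_3,g_4)) all reduce to 0 modulo the current basis, so we have a Gröbner basis.
Inter-reduce: drop elements whose leading term is divisible by another's, tail-reduce, and make monic.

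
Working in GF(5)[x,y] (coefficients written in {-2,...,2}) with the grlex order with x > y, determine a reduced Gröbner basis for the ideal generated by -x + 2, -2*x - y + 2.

f_1 = -x + 2, LT = x.
f_2 = -2*x - y + 2, LT = x.

S(f_1,f_2): lcm = x. S = 2*y - 1.
  leading term y: no divisor's leading term divides it; move 2*y to the remainder.
  leading term 1: no divisor's leading term divides it; move -1 to the remainder.
  remainder 2*y - 1 ≠ 0; add g_3 = 2*y - 1 to the basis.

The other S-polynomials (S(f_1,g_3), S(f_2,g_3)) all reduce to 0 modulo the current basis, so we have a Gröbner basis.
Inter-reduce: drop elements whose leading term is divisible by another's, tail-reduce, and make monic.

G = {x - 2, y + 2}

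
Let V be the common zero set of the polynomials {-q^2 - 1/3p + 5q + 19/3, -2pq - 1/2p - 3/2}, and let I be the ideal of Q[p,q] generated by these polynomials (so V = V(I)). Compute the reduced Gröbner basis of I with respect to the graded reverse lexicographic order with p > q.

This is the nonlinear analogue of row-reducing a linear system.

f_1 = -q^2 - 1/3p + 5q + 19/3, LT = q^2.
f_2 = -2pq - 1/2p - 3/2, LT = pq.

S(f_1,f_2): lcm = pq^2. S = 1/3p^2 - 21/4pq - 19/3p - 3/4q.
  leading term p^2: no divisor's leading term divides it; move 1/3p^2 to the remainder.
  leading term pq: subtract (21/8)·f_2 from -21/4pq - 19/3p - 3/4q → -241/48p - 3/4q + 63/16
  leading term p: no divisor's leading term divides it; move -241/48p to the remainder.
  leading term q: no divisor's leading term divides it; move -3/4q to the remainder.
  leading term 1: no divisor's leading term divides it; move 63/16 to the remainder.
  remainder 1/3p^2 - 241/48p - 3/4q + 63/16 ≠ 0; add g_3 = 1/3p^2 - 241/48p - 3/4q + 63/16 to the basis.

S(f_1,g_3): leading monomials are coprime, so the S-polynomial reduces to 0 (Buchberger's first criterion).
S(f_2,g_3): lcm = p^2q. S = 1/4p^2 + 241/16pq + 9/4q^2 + 3/4p - 189/16q.
  leading term p^2: subtract (3/4)·g_3 from 1/4p^2 + 241/16pq + 9/4q^2 + 3/4p - 189/16q → 241/16pq + 9/4q^2 + 289/64p - 45/4q - 189/64
  leading term pq: subtract (-241/32)·f_2 from 241/16pq + 9/4q^2 + 289/64p - 45/4q - 189/64 → 9/4q^2 + 3/4p - 45/4q - 57/4
  leading term q^2: subtract (-9/4)·f_1 from 9/4q^2 + 3/4p - 45/4q - 57/4 → 0
  remainder 0.

Every S-polynomial of the final basis reduces to 0, so we have a Gröbner basis.

G = {p^2 - 241/16p - 9/4q + 189/16, pq + 1/4p + 3/4, q^2 + 1/3p - 5q - 19/3}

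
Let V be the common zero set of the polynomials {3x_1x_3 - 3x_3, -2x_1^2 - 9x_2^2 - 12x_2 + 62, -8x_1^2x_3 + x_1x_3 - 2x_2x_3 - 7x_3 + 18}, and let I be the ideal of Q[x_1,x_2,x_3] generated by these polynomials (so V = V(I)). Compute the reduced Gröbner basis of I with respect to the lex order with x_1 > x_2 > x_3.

f_1 = 3x_1x_3 - 3x_3, LT = x_1x_3.
f_2 = -2x_1^2 - 9x_2^2 - 12x_2 + 62, LT = x_1^2.
f_3 = -8x_1^2x_3 + x_1x_3 - 2x_2x_3 - 7x_3 + 18, LT = x_1^2x_3.

S(f_1,f_2): lcm = x_1^2x_3. S = -x_1x_3 - 9/2x_2^2x_3 - 6x_2x_3 + 31x_3.
  leading term x_1x_3: subtract (-1/3)·f_1 from -x_1x_3 - 9/2x_2^2x_3 - 6x_2x_3 + 31x_3 → -9/2x_2^2x_3 - 6x_2x_3 + 30x_3
  leading term x_2^2x_3: no divisor's leading term divides it; move -9/2x_2^2x_3 to the remainder.
  leading term x_2x_3: no divisor's leading term divides it; move -6x_2x_3 to the remainder.
  leading term x_3: no divisor's leading term divides it; move 30x_3 to the remainder.
  remainder -9/2x_2^2x_3 - 6x_2x_3 + 30x_3 ≠ 0; add g_4 = -9/2x_2^2x_3 - 6x_2x_3 + 30x_3 to the basis.

S(f_1,f_3): lcm = x_1^2x_3. S = -7/8x_1x_3 - 1/4x_2x_3 - 7/8x_3 + 9/4.
  leading term x_1x_3: subtract (-7/24)·f_1 from -7/8x_1x_3 - 1/4x_2x_3 - 7/8x_3 + 9/4 → -1/4x_2x_3 - 7/4x_3 + 9/4
  leading term x_2x_3: no divisor's leading term divides it; move -1/4x_2x_3 to the remainder.
  leading term x_3: no divisor's leading term divides it; move -7/4x_3 to the remainder.
  leading term 1: no divisor's leading term divides it; move 9/4 to the remainder.
  remainder -1/4x_2x_3 - 7/4x_3 + 9/4 ≠ 0; add g_5 = -1/4x_2x_3 - 7/4x_3 + 9/4 to the basis.

S(f_3,g_4): lcm = x_1^2x_2^2x_3. S = -4/3x_1^2x_2x_3 + 20/3x_1^2x_3 - 1/8x_1x_2^2x_3 + 1/4x_2^3x_3 + 7/8x_2^2x_3 - 9/4x_2^2.
  leading term x_1^2x_2x_3: subtract (-4/9x_1x_2)·f_1 from -4/3x_1^2x_2x_3 + 20/3x_1^2x_3 - 1/8x_1x_2^2x_3 + 1/4x_2^3x_3 + 7/8x_2^2x_3 - 9/4x_2^2 → 20/3x_1^2x_3 - 1/8x_1x_2^2x_3 - 4/3x_1x_2x_3 + 1/4x_2^3x_3 + 7/8x_2^2x_3 - 9/4x_2^2
  leading term x_1^2x_3: subtract (20/9x_1)·f_1 from 20/3x_1^2x_3 - 1/8x_1x_2^2x_3 - 4/3x_1x_2x_3 + 1/4x_2^3x_3 + 7/8x_2^2x_3 - 9/4x_2^2 → -1/8x_1x_2^2x_3 - 4/3x_1x_2x_3 + 20/3x_1x_3 + 1/4x_2^3x_3 + 7/8x_2^2x_3 - 9/4x_2^2
  leading term x_1x_2^2x_3: subtract (-1/24x_2^2)·f_1 from -1/8x_1x_2^2x_3 - 4/3x_1x_2x_3 + 20/3x_1x_3 + 1/4x_2^3x_3 + 7/8x_2^2x_3 - 9/4x_2^2 → -4/3x_1x_2x_3 + 20/3x_1x_3 + 1/4x_2^3x_3 + 3/4x_2^2x_3 - 9/4x_2^2
  leading term x_1x_2x_3: subtract (-4/9x_2)·f_1 from -4/3x_1x_2x_3 + 20/3x_1x_3 + 1/4x_2^3x_3 + 3/4x_2^2x_3 - 9/4x_2^2 → 20/3x_1x_3 + 1/4x_2^3x_3 + 3/4x_2^2x_3 - 9/4x_2^2 - 4/3x_2x_3
  leading term x_1x_3: subtract (20/9)·f_1 from 20/3x_1x_3 + 1/4x_2^3x_3 + 3/4x_2^2x_3 - 9/4x_2^2 - 4/3x_2x_3 → 1/4x_2^3x_3 + 3/4x_2^2x_3 - 9/4x_2^2 - 4/3x_2x_3 + 20/3x_3
  leading term x_2^3x_3: subtract (-1/18x_2)·g_4 from 1/4x_2^3x_3 + 3/4x_2^2x_3 - 9/4x_2^2 - 4/3x_2x_3 + 20/3x_3 → 5/12x_2^2x_3 - 9/4x_2^2 + 1/3x_2x_3 + 20/3x_3
  leading term x_2^2x_3: subtract (-5/54)·g_4 from 5/12x_2^2x_3 - 9/4x_2^2 + 1/3x_2x_3 + 20/3x_3 → -9/4x_2^2 - 2/9x_2x_3 + 85/9x_3
  leading term x_2^2: no divisor's leading term divides it; move -9/4x_2^2 to the remainder.
  leading term x_2x_3: subtract (8/9)·g_5 from -2/9x_2x_3 + 85/9x_3 → 11x_3 - 2
  leading term x_3: no divisor's leading term divides it; move 11x_3 to the remainder.
  leading term 1: no divisor's leading term divides it; move -2 to the remainder.
  remainder -9/4x_2^2 + 11x_3 - 2 ≠ 0; add g_6 = -9/4x_2^2 + 11x_3 - 2 to the basis.

S(f_1,g_5): lcm = x_1x_2x_3. S = -7x_1x_3 + 9x_1 - x_2x_3.
  leading term x_1x_3: subtract (-7/3)·f_1 from -7x_1x_3 + 9x_1 - x_2x_3 → 9x_1 - x_2x_3 - 7x_3
  leading term x_1: no divisor's leading term divides it; move 9x_1 to the remainder.
  leading term x_2x_3: subtract (4)·g_5 from -x_2x_3 - 7x_3 → -9
  leading term 1: no divisor's leading term divides it; move -9 to the remainder.
  remainder 9x_1 - 9 ≠ 0; add g_7 = 9x_1 - 9 to the basis.

S(f_3,g_5): lcm = x_1^2x_2x_3. S = -7x_1^2x_3 + 9x_1^2 - 1/8x_1x_2x_3 + 1/4x_2^2x_3 + 7/8x_2x_3 - 9/4x_2.
  leading term x_1^2x_3: subtract (-7/3x_1)·f_1 from -7x_1^2x_3 + 9x_1^2 - 1/8x_1x_2x_3 + 1/4x_2^2x_3 + 7/8x_2x_3 - 9/4x_2 → 9x_1^2 - 1/8x_1x_2x_3 - 7x_1x_3 + 1/4x_2^2x_3 + 7/8x_2x_3 - 9/4x_2
  leading term x_1^2: subtract (-9/2)·f_2 from 9x_1^2 - 1/8x_1x_2x_3 - 7x_1x_3 + 1/4x_2^2x_3 + 7/8x_2x_3 - 9/4x_2 → -1/8x_1x_2x_3 - 7x_1x_3 + 1/4x_2^2x_3 - 81/2x_2^2 + 7/8x_2x_3 - 225/4x_2 + 279
  leading term x_1x_2x_3: subtract (-1/24x_2)·f_1 from -1/8x_1x_2x_3 - 7x_1x_3 + 1/4x_2^2x_3 - 81/2x_2^2 + 7/8x_2x_3 - 225/4x_2 + 279 → -7x_1x_3 + 1/4x_2^2x_3 - 81/2x_2^2 + 3/4x_2x_3 - 225/4x_2 + 279
  leading term x_1x_3: subtract (-7/3)·f_1 from -7x_1x_3 + 1/4x_2^2x_3 - 81/2x_2^2 + 3/4x_2x_3 - 225/4x_2 + 279 → 1/4x_2^2x_3 - 81/2x_2^2 + 3/4x_2x_3 - 225/4x_2 - 7x_3 + 279
  leading term x_2^2x_3: subtract (-1/18)·g_4 from 1/4x_2^2x_3 - 81/2x_2^2 + 3/4x_2x_3 - 225/4x_2 - 7x_3 + 279 → -81/2x_2^2 + 5/12x_2x_3 - 225/4x_2 - 16/3x_3 + 279
  leading term x_2^2: subtract (18)·g_6 from -81/2x_2^2 + 5/12x_2x_3 - 225/4x_2 - 16/3x_3 + 279 → 5/12x_2x_3 - 225/4x_2 - 610/3x_3 + 315
  leading term x_2x_3: subtract (-5/3)·g_5 from 5/12x_2x_3 - 225/4x_2 - 610/3x_3 + 315 → -225/4x_2 - 825/4x_3 + 1275/4
  leading term x_2: no divisor's leading term divides it; move -225/4x_2 to the remainder.
  leading term x_3: no divisor's leading term divides it; move -825/4x_3 to the remainder.
  leading term 1: no divisor's leading term divides it; move 1275/4 to the remainder.
  remainder -225/4x_2 - 825/4x_3 + 1275/4 ≠ 0; add g_8 = -225/4x_2 - 825/4x_3 + 1275/4 to the basis.

S(g_4,g_6): lcm = x_2^2x_3. S = 4/3x_2x_3 + 44/9x_3^2 - 68/9x_3.
  leading term x_2x_3: subtract (-16/3)·g_5 from 4/3x_2x_3 + 44/9x_3^2 - 68/9x_3 → 44/9x_3^2 - 152/9x_3 + 12
  leading term x_3^2: no divisor's leading term divides it; move 44/9x_3^2 to the remainder.
  leading term x_3: no divisor's leading term divides it; move -152/9x_3 to the remainder.
  leading term 1: no divisor's leading term divides it; move 12 to the remainder.
  remainder 44/9x_3^2 - 152/9x_3 + 12 ≠ 0; add g_9 = 44/9x_3^2 - 152/9x_3 + 12 to the basis.

The other S-polynomials (S(f_2,f_3), S(f_1,g_4), S(f_2,g_4), S(f_2,g_5), S(g_4,g_5), S(f_1,g_6), S(f_2,g_6), S(f_3,g_6), S(g_5,g_6), S(f_1,g_7), S(f_2,g_7), S(f_3,g_7), S(g_4,g_7), S(g_5,g_7), S(g_6,g_7), S(f_1,g_8), S(f_2,g_8), S(f_3,g_8), S(g_4,g_8), S(g_5,g_8), S(g_6,g_8), S(g_7,g_8), S(f_1,g_9), S(f_2,g_9), S(f_3,g_9), S(g_4,g_9), S(g_5,g_9), S(g_6,g_9), S(g_7,g_9), S(g_8,g_9)) all reduce to 0 modulo the current basis, so we have a Gröbner basis.
Inter-reduce: drop elements whose leading term is divisible by another's, tail-reduce, and make monic.

G = {x_1 - 1, x_2 + 11/3x_3 - 17/3, x_3^2 - 38/11x_3 + 27/11}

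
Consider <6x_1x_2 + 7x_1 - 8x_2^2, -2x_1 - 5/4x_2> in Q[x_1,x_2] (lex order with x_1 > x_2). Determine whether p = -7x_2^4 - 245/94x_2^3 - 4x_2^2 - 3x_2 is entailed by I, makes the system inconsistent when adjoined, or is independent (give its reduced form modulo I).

-7x_2^4 - 245/94x_2^3 - 4x_2^2 - 3x_2 is independent of I; its normal form modulo I is -71/47x_2.

First compute the reduced Gröbner basis of I by Buchberger's algorithm.
f_1 = 6x_1x_2 + 7x_1 - 8x_2^2, LT = x_1x_2.
f_2 = -2x_1 - 5/4x_2, LT = x_1.

S(f_1,f_2): lcm = x_1x_2. S = 7/6x_1 - 47/24x_2^2.
  leading term x_1: subtract (-7/12)·f_2 from 7/6x_1 - 47/24x_2^2 → -47/24x_2^2 - 35/48x_2
  leading term x_2^2: no divisor's leading term divides it; move -47/24x_2^2 to the remainder.
  leading term x_2: no divisor's leading term divides it; move -35/48x_2 to the remainder.
  remainder -47/24x_2^2 - 35/48x_2 ≠ 0; add h_3 = -47/24x_2^2 - 35/48x_2 to the basis.

The other S-polynomials (S(f_1,h_3), S(f_2,h_3)) all reduce to 0 modulo the current basis, so we have a Gröbner basis.
Inter-reduce: drop elements whose leading term is divisible by another's, tail-reduce, and make monic.
Reduced Gröbner basis: {x_1 + 5/8x_2, x_2^2 + 35/94x_2}.
Label its elements g_1 = x_1 + 5/8x_2, g_2 = x_2^2 + 35/94x_2.

Reduce p = -7x_2^4 - 245/94x_2^3 - 4x_2^2 - 3x_2 modulo G:
  leading term x_2^4: subtract (-7x_2^2)·g_2 from -7x_2^4 - 245/94x_2^3 - 4x_2^2 - 3x_2 → -4x_2^2 - 3x_2
  leading term x_2^2: subtract (-4)·g_2 from -4x_2^2 - 3x_2 → -71/47x_2
  leading term x_2: no divisor's leading term divides it; move -71/47x_2 to the remainder.
  normal form = -71/47x_2.
The normal form is nonzero, so p ∉ I. Since p minus its normal form lies in I, I + (p) = I + (r) where r = -71/47x_2; decide whether this ideal is the whole ring.
Run Buchberger on G together with r (pairs among the g_i already reduce to 0 since G is a Gröbner basis):
g_1 = x_1 + 5/8x_2, LT = x_1.
g_2 = x_2^2 + 35/94x_2, LT = x_2^2.
r = -71/47x_2, LT = x_2.

The S-polynomials (S(g_1,g_2), S(g_1,r), S(g_2,r)) all reduce to 0 modulo the current basis, so we have a Gröbner basis.
Inter-reduce: drop elements whose leading term is divisible by another's, tail-reduce, and make monic.
Reduced Gröbner basis: {x_1, x_2}.
The reduced Gröbner basis of I + (p) is {x_1, x_2} ≠ {1}, a proper ideal, so the enlarged system stays consistent: p is independent of I, with normal form -71/47x_2.

Ideal membership is decidable via reduction modulo a Gröbner basis.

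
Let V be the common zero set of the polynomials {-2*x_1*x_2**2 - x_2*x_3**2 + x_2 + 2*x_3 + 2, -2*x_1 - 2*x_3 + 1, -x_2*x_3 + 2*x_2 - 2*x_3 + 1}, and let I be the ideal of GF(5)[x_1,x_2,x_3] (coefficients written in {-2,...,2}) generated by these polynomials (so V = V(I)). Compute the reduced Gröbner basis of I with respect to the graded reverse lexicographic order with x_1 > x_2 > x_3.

f_1 = -2*x_1*x_2**2 - x_2*x_3**2 + x_2 + 2*x_3 + 2, LT = x_1*x_2**2.
f_2 = -2*x_1 - 2*x_3 + 1, LT = x_1.
f_3 = -x_2*x_3 + 2*x_2 - 2*x_3 + 1, LT = x_2*x_3.

S(f_1,f_2): lcm = x_1*x_2**2. S = -x_2**2*x_3 - 2*x_2*x_3**2 - 2*x_2**2 + 2*x_2 - x_3 - 1.
  leading term x_2**2*x_3: subtract (x_2)·f_3 from -x_2**2*x_3 - 2*x_2*x_3**2 - 2*x_2**2 + 2*x_2 - x_3 - 1 → -2*x_2*x_3**2 + x_2**2 + 2*x_2*x_3 + x_2 - x_3 - 1
  leading term x_2*x_3**2: subtract (2*x_3)·f_3 from -2*x_2*x_3**2 + x_2**2 + 2*x_2*x_3 + x_2 - x_3 - 1 → x_2**2 - 2*x_2*x_3 - x_3**2 + x_2 + 2*x_3 - 1
  leading term x_2**2: no divisor's leading term divides it; move x_2**2 to the remainder.
  leading term x_2*x_3: subtract (2)·f_3 from -2*x_2*x_3 - x_3**2 + x_2 + 2*x_3 - 1 → -x_3**2 + 2*x_2 + x_3 + 2
  leading term x_3**2: no divisor's leading term divides it; move -x_3**2 to the remainder.
  leading term x_2: no divisor's leading term divides it; move 2*x_2 to the remainder.
  leading term x_3: no divisor's leading term divides it; move x_3 to the remainder.
  leading term 1: no divisor's leading term divides it; move 2 to the remainder.
  remainder x_2**2 - x_3**2 + 2*x_2 + x_3 + 2 ≠ 0; add g_4 = x_2**2 - x_3**2 + 2*x_2 + x_3 + 2 to the basis.

S(f_1,f_3): lcm = x_1*x_2**2*x_3. S = -2*x_2*x_3**3 + 2*x_1*x_2**2 - 2*x_1*x_2*x_3 + x_1*x_2 + 2*x_2*x_3 - x_3**2 - x_3.
  leading term x_2*x_3**3: subtract (2*x_3**2)·f_3 from -2*x_2*x_3**3 + 2*x_1*x_2**2 - 2*x_1*x_2*x_3 + x_1*x_2 + 2*x_2*x_3 - x_3**2 - x_3 → 2*x_1*x_2**2 - 2*x_1*x_2*x_3 + x_2*x_3**2 - x_3**3 + x_1*x_2 + 2*x_2*x_3 + 2*x_3**2 - x_3
  leading term x_1*x_2**2: subtract (-1)·f_1 from 2*x_1*x_2**2 - 2*x_1*x_2*x_3 + x_2*x_3**2 - x_3**3 + x_1*x_2 + 2*x_2*x_3 + 2*x_3**2 - x_3 → -2*x_1*x_2*x_3 - x_3**3 + x_1*x_2 + 2*x_2*x_3 + 2*x_3**2 + x_2 + x_3 + 2
  leading term x_1*x_2*x_3: subtract (x_2*x_3)·f_2 from -2*x_1*x_2*x_3 - x_3**3 + x_1*x_2 + 2*x_2*x_3 + 2*x_3**2 + x_2 + x_3 + 2 → 2*x_2*x_3**2 - x_3**3 + x_1*x_2 + x_2*x_3 + 2*x_3**2 + x_2 + x_3 + 2
  leading term x_2*x_3**2: subtract (-2*x_3)·f_3 from 2*x_2*x_3**2 - x_3**3 + x_1*x_2 + x_2*x_3 + 2*x_3**2 + x_2 + x_3 + 2 → -x_3**3 + x_1*x_2 - 2*x_3**2 + x_2 - 2*x_3 + 2
  leading term x_3**3: no divisor's leading term divides it; move -x_3**3 to the remainder.
  leading term x_1*x_2: subtract (2*x_2)·f_2 from x_1*x_2 - 2*x_3**2 + x_2 - 2*x_3 + 2 → -x_2*x_3 - 2*x_3**2 - x_2 - 2*x_3 + 2
  leading term x_2*x_3: subtract (1)·f_3 from -x_2*x_3 - 2*x_3**2 - x_2 - 2*x_3 + 2 → -2*x_3**2 + 2*x_2 + 1
  leading term x_3**2: no divisor's leading term divides it; move -2*x_3**2 to the remainder.
  leading term x_2: no divisor's leading term divides it; move 2*x_2 to the remainder.
  leading term 1: no divisor's leading term divides it; move 1 to the remainder.
  remainder -x_3**3 - 2*x_3**2 + 2*x_2 + 1 ≠ 0; add g_5 = -x_3**3 - 2*x_3**2 + 2*x_2 + 1 to the basis.

The other S-polynomials (S(f_2,f_3), S(f_1,g_4), S(f_2,g_4), S(f_3,g_4), S(f_1,g_5), S(f_2,g_5), S(f_3,g_5), S(g_4,g_5)) all reduce to 0 modulo the current basis, so we have a Gröbner basis.
Inter-reduce: drop elements whose leading term is divisible by another's, tail-reduce, and make monic.

G = {x_3**3 + 2*x_3**2 - 2*x_2 - 1, x_2**2 - x_3**2 + 2*x_2 + x_3 + 2, x_2*x_3 - 2*x_2 + 2*x_3 - 1, x_1 + x_3 + 2}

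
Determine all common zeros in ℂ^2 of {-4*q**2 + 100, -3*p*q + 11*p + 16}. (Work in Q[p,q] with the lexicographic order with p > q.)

Compute a lex Gröbner basis by Buchberger's algorithm.
f_1 = -4*q**2 + 100, LT = q**2.
f_2 = -3*p*q + 11*p + 16, LT = p*q.

S(f_1,f_2): lcm = p*q**2. S = 11/3*p*q - 25*p + 16/3*q.
  reduce S modulo (f_1, f_2):
  remainder -104/9*p + 16/3*q + 176/9 ≠ 0; add h_3 = -104/9*p + 16/3*q + 176/9 to the basis.

The other S-polynomials (S(f_1,h_3), S(f_2,h_3)) all reduce to 0 modulo the current basis, so we have a Gröbner basis.
Inter-reduce: drop elements whose leading term is divisible by another's, tail-reduce, and make monic.
Reduced Gröbner basis: {p - 6/13*q - 22/13, q**2 - 25}.

From the last basis element, q**2 - 25 = 0, so q takes values in {-5, 5}. Each choice, substituted upward through the basis, yields the corresponding point(s) of the solution set.
  q = -5: the earlier basis element becomes p + 8/13 = 0, giving p = -8/13 — point (-8/13, -5).
  q = 5: the earlier basis element becomes p - 4 = 0, giving p = 4 — point (4, 5).

{(-8/13, -5), (4, 5)}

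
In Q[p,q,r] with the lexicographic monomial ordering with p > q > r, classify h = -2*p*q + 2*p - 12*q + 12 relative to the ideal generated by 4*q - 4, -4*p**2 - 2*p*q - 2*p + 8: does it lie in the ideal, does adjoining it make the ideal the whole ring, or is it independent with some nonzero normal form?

-2*p*q + 2*p - 12*q + 12 lies in I (it reduces to 0).

First compute the reduced Gröbner basis of I by Buchberger's algorithm.
f_1 = 4*q - 4, LT = q.
f_2 = -4*p**2 - 2*p*q - 2*p + 8, LT = p**2.

S(f_1,f_2): leading monomials are coprime, so the S-polynomial reduces to 0 (Buchberger's first criterion).
Every S-polynomial of the final basis reduces to 0, so we have a Gröbner basis.
Inter-reduce: drop elements whose leading term is divisible by another's, tail-reduce, and make monic.
Reduced Gröbner basis: {p**2 + p - 2, q - 1}.
Label its elements g_1 = p**2 + p - 2, g_2 = q - 1.

Reduce h = -2*p*q + 2*p - 12*q + 12 modulo G:
  leading term p*q: subtract (-2*p)·g_2 from -2*p*q + 2*p - 12*q + 12 → -12*q + 12
  leading term q: subtract (-12)·g_2 from -12*q + 12 → 0
  normal form = 0.
Since the normal form is 0, h ∈ I.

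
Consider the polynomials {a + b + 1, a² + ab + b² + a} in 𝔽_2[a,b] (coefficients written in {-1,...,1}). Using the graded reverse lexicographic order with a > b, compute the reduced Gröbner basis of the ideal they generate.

The reduced Gröbner basis is the canonical form of the ideal for this ordering.

f_1 = a + b + 1, LT = a.
f_2 = a² + ab + b² + a, LT = a².

S(f_1,f_2): lcm = a². S = b².
  reduce S modulo (f_1, f_2):
  remainder b² ≠ 0; add g_3 = b² to the basis.

The other S-polynomials (S(f_1,g_3), S(f_2,g_3)) all reduce to 0 modulo the current basis, so we have a Gröbner basis.
Inter-reduce: drop elements whose leading term is divisible by another's, tail-reduce, and make monic.

G = {b², a + b + 1}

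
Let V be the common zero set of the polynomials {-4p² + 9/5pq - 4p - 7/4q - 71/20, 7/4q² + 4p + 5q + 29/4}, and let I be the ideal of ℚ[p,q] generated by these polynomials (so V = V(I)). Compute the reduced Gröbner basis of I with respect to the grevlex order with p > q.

f_1 = -4p² + 9/5pq - 4p - 7/4q - 71/20, LT = p².
f_2 = 7/4q² + 4p + 5q + 29/4, LT = q².

The S-polynomials (S(f_1,f_2)) all reduce to 0 modulo the current basis, so we have a Gröbner basis.

G = {p² - 9/20pq + p + 7/16q + 71/80, q² + 16/7p + 20/7q + 29/7}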